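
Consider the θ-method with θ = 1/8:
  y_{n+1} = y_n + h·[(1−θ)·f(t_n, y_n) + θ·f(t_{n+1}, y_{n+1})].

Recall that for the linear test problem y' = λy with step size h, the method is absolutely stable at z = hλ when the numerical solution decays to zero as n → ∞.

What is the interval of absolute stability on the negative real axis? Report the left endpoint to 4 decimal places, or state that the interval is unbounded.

z∈(-2.6667,0).

With y'=λy (z=hλ):
  y_{n+1} = y_n + z·[7/8·y_n + 1/8·y_{n+1}] ⇒ (1 − 1/8z)y_{n+1} = (1 + 7/8z)y_n
  so R(z) = (1 + 7/8z)/(1 − 1/8z).

Find x<0 with |R(x)|<1.
x=-1.26: |R|=0.0886
R=−1: 1+7/8x = −1+1/8x ⇒ -3/4x=2 ⇒ x=2/(-3/4)=-2.6667
Confirm numerically:
  x=-2.514: |R|=0.91288 <1
  x=-1.555: |R|=0.30194 <1
  x=-1.283: |R|=0.10568 <1
  x=-3.212: |R|=1.29183 >1
  x=-3.002: |R|=1.18288 >1
Stable set (-2.6667, 0).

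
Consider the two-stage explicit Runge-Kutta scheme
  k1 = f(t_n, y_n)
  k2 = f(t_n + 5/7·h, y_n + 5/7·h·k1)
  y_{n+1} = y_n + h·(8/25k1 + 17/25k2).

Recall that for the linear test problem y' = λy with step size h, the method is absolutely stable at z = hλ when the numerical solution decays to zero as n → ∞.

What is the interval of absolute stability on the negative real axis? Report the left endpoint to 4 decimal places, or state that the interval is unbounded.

z∈(-2.0588,0).

Test eqn y'=λy, z=hλ:
  k1=λy_n ⇒ h·k1=z·y_n;  k2=λ(1+5/7z)y_n ⇒ h·k2=z(1+5/7z)y_n
  y_{n+1}/y_n = 1 + 8/25z + 17/25z(1+5/7z) = 1 + z + 17/35z²
  ⇒ R(z) = 1 + z + 17/35z².

Boundary: |R(x)|=1, x<0.
x=-0.88: |R|=0.4961
R=1: x+17/35x²=0 ⇒ x=−35/17=-2.0588; min R=1−1/(4·17/35)=0.4853>−1
Confirm numerically:
  x=-1.953: |R|=0.89962 <1
  x=-1.325: |R|=0.52773 <1
  x=-1.166: |R|=0.49436 <1
  x=-1.036: |R|=0.48532 <1
  x=-2.481: |R|=1.50875 >1
  x=-2.308: |R|=1.27933 >1
  x=-2.183: |R|=1.13167 >1
So |R|<1 on (-2.0588, 0).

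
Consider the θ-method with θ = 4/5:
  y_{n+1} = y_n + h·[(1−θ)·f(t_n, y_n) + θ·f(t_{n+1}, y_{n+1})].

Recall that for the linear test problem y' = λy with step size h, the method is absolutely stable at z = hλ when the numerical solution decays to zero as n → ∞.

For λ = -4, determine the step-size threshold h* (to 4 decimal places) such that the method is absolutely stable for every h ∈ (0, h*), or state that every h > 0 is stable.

unbounded; (−∞, 0). Any h>0 works for λ=-4.

On y'=λy, z=hλ:
  y_{n+1} = y_n + z·[1/5·y_n + 4/5·y_{n+1}] ⇒ (1 − 4/5z)y_{n+1} = (1 + 1/5z)y_n
  so R(z) = (1 + 1/5z)/(1 − 4/5z).

Find x<0 with |R(x)|<1.
x=-1.68: |R|=0.2833
x=-2: |R|=0.2308
x=-10: |R|=0.1111
x=-100: |R|=0.2346
θ=4/5≥1/2 ⇒ |1+1/5x|<|1−4/5x| ∀x<0 ⇒ stable on all of ℝ⁻.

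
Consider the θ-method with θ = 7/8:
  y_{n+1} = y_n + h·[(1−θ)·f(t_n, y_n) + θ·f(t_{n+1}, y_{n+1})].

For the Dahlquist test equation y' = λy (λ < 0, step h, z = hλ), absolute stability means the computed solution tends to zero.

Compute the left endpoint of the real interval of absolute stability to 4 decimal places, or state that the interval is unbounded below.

On y'=λy, z=hλ:
  y_{n+1} = y_n + z·[1/8·y_n + 7/8·y_{n+1}] ⇒ (1 − 7/8z)y_{n+1} = (1 + 1/8z)y_n
  R(z) = (1 + 1/8z)/(1 − 7/8z).

Need |R(x)|<1, x<0.
x=-0.53: |R|=0.6379
x=-2: |R|=0.2727
x=-10: |R|=0.0256
x=-100: |R|=0.1299
θ=7/8≥1/2 ⇒ |1+1/8x|<|1−7/8x| ∀x<0 ⇒ interval (−∞,0).

unbounded; (−∞, 0).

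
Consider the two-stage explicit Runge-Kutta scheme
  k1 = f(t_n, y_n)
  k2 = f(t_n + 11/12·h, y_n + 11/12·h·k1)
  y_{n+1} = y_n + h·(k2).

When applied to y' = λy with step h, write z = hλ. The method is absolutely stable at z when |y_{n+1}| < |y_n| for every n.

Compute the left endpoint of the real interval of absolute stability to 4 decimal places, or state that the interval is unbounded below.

Set f=λy, z=hλ:
  k1=λy_n ⇒ h·k1=z·y_n;  k2=λ(1+11/12z)y_n ⇒ h·k2=z(1+11/12z)y_n
  y_{n+1}/y_n = 1 + z(1+11/12z) = 1 + z + 11/12z²
  ⇒ R(z) = 1 + z + 11/12z².

Boundary: |R(x)|=1, x<0.
x=-1.22: |R|=1.1444
R=1: x+11/12x²=0 ⇒ x=−12/11=-1.0909; min R=1−1/(4·11/12)=0.7273>−1
Confirm numerically:
  x=-0.891: |R|=0.83672 <1
  x=-0.702: |R|=0.74974 <1
  x=-0.540: |R|=0.72730 <1
  x=-1.215: |R|=1.13821 >1
  x=-1.171: |R|=1.08597 >1
So |R|<1 on (-1.0909, 0).

left endpoint -1.0909.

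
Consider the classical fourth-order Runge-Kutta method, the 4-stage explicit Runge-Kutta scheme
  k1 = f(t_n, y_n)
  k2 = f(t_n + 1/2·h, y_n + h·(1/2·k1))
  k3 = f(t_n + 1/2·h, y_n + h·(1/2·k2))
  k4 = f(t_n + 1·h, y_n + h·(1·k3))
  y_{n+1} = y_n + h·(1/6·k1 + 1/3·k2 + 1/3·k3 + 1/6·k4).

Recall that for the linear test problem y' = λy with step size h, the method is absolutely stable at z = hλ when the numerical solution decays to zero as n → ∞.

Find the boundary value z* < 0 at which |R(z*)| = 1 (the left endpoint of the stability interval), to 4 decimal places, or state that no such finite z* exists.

With y'=λy (z=hλ):
  order 4, 4-stage ⇒ R(z)=1+z+z^2/2+z^3/6+z^4/24
  (e.g. R(-0.93)=0.39956, |R|=0.39956)

Boundary: |R(x)|=1, x<0.
x=-0.93: |R|=0.3996
|R(-2.82)|=1.0536 |R(-1.61)|=0.2705 |R(-1.09)|=0.3470
Bisect:
  x_lo=-3.6130 |R|=3.1535  x_hi=-0.2134 |R|=0.8078
  mid=-1.91321 |R|=0.30806 →hi
  mid=-2.76312 |R|=0.96708 →hi
  mid=-3.18808 |R|=1.79764 →lo
  mid=-2.97560 |R|=1.32693 →lo
  mid=-2.86936 |R|=1.13432 →lo
  mid=-2.81624 |R|=1.04767 →lo
  mid=-2.78968 |R|=1.00663 →lo
  mid=-2.77640 |R|=0.98667 →hi
  ...
  [-2.78532,-2.78511] ⇒ x*=-2.7853
Stable set (-2.7853, 0).

left endpoint -2.7853.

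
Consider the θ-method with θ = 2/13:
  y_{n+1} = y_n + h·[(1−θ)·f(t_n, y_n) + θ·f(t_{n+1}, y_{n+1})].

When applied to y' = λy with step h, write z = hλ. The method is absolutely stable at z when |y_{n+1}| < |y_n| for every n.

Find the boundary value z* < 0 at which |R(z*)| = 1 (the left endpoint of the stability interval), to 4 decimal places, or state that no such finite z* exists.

left endpoint -2.8889.

With y'=λy (z=hλ):
  y_{n+1} = y_n + z·[11/13·y_n + 2/13·y_{n+1}] ⇒ (1 − 2/13z)y_{n+1} = (1 + 11/13z)y_n
  R(z) = (1 + 11/13z)/(1 − 2/13z).

Solve |R(x)|<1 on ℝ⁻.
x=-0.58: |R|=0.4675
R=−1: 1+11/13x = −1+2/13x ⇒ -9/13x=2 ⇒ x=2/(-9/13)=-2.8889
Confirm numerically:
  x=-2.676: |R|=0.89560 <1
  x=-2.386: |R|=0.74533 <1
  x=-1.294: |R|=0.07916 <1
  x=-1.217: |R|=0.02507 <1
  x=-3.158: |R|=1.12539 >1
  x=-3.150: |R|=1.12176 >1
Interval (-2.8889, 0).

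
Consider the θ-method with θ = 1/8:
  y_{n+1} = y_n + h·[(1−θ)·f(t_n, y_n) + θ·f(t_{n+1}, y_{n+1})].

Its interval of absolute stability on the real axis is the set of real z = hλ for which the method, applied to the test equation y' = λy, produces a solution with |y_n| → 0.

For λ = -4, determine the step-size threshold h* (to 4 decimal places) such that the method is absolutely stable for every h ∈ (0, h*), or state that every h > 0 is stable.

On y'=λy, z=hλ:
  y_{n+1} = y_n + z·[7/8·y_n + 1/8·y_{n+1}] ⇒ (1 − 1/8z)y_{n+1} = (1 + 7/8z)y_n
  ⇒ R(z) = (1 + 7/8z)/(1 − 1/8z).

Need |R(x)|<1, x<0.
x=-1.42: |R|=0.2059
R=−1: 1+7/8x = −1+1/8x ⇒ -3/4x=2 ⇒ x=2/(-3/4)=-2.6667
Confirm numerically:
  x=-2.410: |R|=0.85207 <1
  x=-2.198: |R|=0.72426 <1
  x=-1.556: |R|=0.30264 <1
  x=-1.208: |R|=0.04952 <1
  x=-2.870: |R|=1.11224 >1
  x=-2.721: |R|=1.03041 >1
Interval (-2.6667, 0).

(-2.6667,0); λ=-4 ⇒ h* = (8/3)/4 = 0.6667.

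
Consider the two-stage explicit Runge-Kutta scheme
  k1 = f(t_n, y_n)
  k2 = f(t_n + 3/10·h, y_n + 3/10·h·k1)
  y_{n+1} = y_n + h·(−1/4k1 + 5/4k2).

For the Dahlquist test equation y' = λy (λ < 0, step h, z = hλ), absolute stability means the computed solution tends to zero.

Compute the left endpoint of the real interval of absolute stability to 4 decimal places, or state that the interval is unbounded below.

z* = -2.6667.

With y'=λy (z=hλ):
  k1=λy_n ⇒ h·k1=z·y_n;  k2=λ(1+3/10z)y_n ⇒ h·k2=z(1+3/10z)y_n
  y_{n+1}/y_n = 1 − 1/4z + 5/4z(1+3/10z) = 1 + z + 3/8z²
  ⇒ R(z) = 1 + z + 3/8z².

Find x<0 with |R(x)|<1.
x=-0.97: |R|=0.3828
R=1: x+3/8x²=0 ⇒ x=−8/3=-2.6667; min R=1−1/(4·3/8)=0.3333>−1
Confirm numerically:
  x=-2.394: |R|=0.75521 <1
  x=-2.387: |R|=0.74966 <1
  x=-1.764: |R|=0.40289 <1
  x=-1.440: |R|=0.33760 <1
  x=-2.983: |R|=1.35386 >1
  x=-2.977: |R|=1.34645 >1
  x=-2.755: |R|=1.09126 >1
Interval (-2.6667, 0).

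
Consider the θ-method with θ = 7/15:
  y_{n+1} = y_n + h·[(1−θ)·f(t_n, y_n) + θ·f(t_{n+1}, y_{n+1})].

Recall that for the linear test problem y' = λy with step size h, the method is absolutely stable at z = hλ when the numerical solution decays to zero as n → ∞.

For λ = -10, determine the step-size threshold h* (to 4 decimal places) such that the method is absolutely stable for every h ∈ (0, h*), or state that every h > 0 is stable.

(-30.0000,0); λ=-10 ⇒ h* = (30)/10 = 3.0000.

Set f=λy, z=hλ:
  y_{n+1} = y_n + z·[8/15·y_n + 7/15·y_{n+1}] ⇒ (1 − 7/15z)y_{n+1} = (1 + 8/15z)y_n
  so R(z) = (1 + 8/15z)/(1 − 7/15z).

Solve |R(x)|<1 on ℝ⁻.
x=-1.47: |R|=0.1281
R=−1: 1+8/15x = −1+7/15x ⇒ -1/15x=2 ⇒ x=2/(-1/15)=-30.0000
Confirm numerically:
  x=-24.454: |R|=0.97021 <1
  x=-22.454: |R|=0.95617 <1
  x=-20.647: |R|=0.94137 <1
  x=-13.936: |R|=0.85727 <1
  x=-30.544: |R|=1.00238 >1
  x=-30.176: |R|=1.00078 >1
Interval (-30.0000, 0).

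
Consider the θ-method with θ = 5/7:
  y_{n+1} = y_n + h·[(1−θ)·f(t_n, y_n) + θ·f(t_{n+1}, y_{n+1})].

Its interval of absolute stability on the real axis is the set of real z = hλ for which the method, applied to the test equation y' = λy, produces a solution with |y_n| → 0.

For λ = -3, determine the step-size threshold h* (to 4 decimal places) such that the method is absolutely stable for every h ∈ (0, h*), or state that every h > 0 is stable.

On y'=λy, z=hλ:
  y_{n+1} = y_n + z·[2/7·y_n + 5/7·y_{n+1}] ⇒ (1 − 5/7z)y_{n+1} = (1 + 2/7z)y_n
  R(z) = (1 + 2/7z)/(1 − 5/7z).

Find x<0 with |R(x)|<1.
x=-1.51: |R|=0.2735
x=-2: |R|=0.1765
x=-10: |R|=0.2281
x=-100: |R|=0.3807
θ=5/7≥1/2 ⇒ |1+2/7x|<|1−5/7x| ∀x<0 ⇒ interval (−∞,0).

interval (−∞, 0). Any h>0 works for λ=-3.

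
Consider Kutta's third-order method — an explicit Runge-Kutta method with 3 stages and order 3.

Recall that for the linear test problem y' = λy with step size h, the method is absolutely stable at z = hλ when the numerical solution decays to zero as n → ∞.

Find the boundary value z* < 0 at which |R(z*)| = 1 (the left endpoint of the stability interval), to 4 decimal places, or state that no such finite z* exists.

z* = -2.5127.

On y'=λy, z=hλ:
  order 3, 3-stage ⇒ R(z)=1+z+z^2/2+z^3/6
  (e.g. R(-1.56)=0.02406, |R|=0.02406)

Find x<0 with |R(x)|<1.
x=-1.56: |R|=0.0241
|R(-2.79)|=1.5176 |R(-2.5)|=0.9792 |R(-2.2)|=0.5547
Bisect:
  x_lo=-3.2133 |R|=2.5805  x_hi=-0.3004 |R|=0.7402
  mid=-1.75687 |R|=0.11737 →hi
  mid=-2.48510 |R|=0.95513 →hi
  mid=-2.84922 |R|=1.64521 →lo
  mid=-2.66716 |R|=1.27254 →lo
  mid=-2.57613 |R|=1.10730 →lo
  mid=-2.53062 |R|=1.02963 →lo
  mid=-2.50786 |R|=0.99199 →hi
  mid=-2.51924 |R|=1.01071 →lo
  mid=-2.51355 |R|=1.00132 →lo
  mid=-2.51071 |R|=0.99665 →hi
  ...
  [-2.51284,-2.51266] ⇒ x*=-2.5127
Stable set (-2.5127, 0).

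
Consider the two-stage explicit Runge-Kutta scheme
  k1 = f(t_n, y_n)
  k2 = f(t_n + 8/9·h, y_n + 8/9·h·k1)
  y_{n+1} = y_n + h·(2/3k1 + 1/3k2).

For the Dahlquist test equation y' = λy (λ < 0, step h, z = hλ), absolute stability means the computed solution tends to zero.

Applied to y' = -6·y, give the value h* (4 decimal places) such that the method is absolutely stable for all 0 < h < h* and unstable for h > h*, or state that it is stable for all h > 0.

With y'=λy (z=hλ):
  k1=λy_n ⇒ h·k1=z·y_n;  k2=λ(1+8/9z)y_n ⇒ h·k2=z(1+8/9z)y_n
  y_{n+1}/y_n = 1 + 2/3z + 1/3z(1+8/9z) = 1 + z + 8/27z²
  ⇒ R(z) = 1 + z + 8/27z².

Find x<0 with |R(x)|<1.
x=-1.3: |R|=0.2007
R=1: x+8/27x²=0 ⇒ x=−27/8=-3.3750; min R=1−1/(4·8/27)=0.1562>−1
Confirm numerically:
  x=-3.038: |R|=0.69665 <1
  x=-2.533: |R|=0.36806 <1
  x=-2.043: |R|=0.19370 <1
  x=-3.590: |R|=1.22870 >1
  x=-3.461: |R|=1.08819 >1
  x=-3.454: |R|=1.08085 >1
So |R|<1 on (-3.3750, 0).

(-3.3750,0); λ=-6 ⇒ h* = (27/8)/6 = 0.5625.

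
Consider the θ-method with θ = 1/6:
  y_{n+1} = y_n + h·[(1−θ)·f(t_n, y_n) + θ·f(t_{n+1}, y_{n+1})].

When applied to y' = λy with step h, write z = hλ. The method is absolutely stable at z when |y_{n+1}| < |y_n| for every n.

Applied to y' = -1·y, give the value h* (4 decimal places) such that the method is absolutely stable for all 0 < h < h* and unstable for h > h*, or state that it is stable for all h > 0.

On y'=λy, z=hλ:
  y_{n+1} = y_n + z·[5/6·y_n + 1/6·y_{n+1}] ⇒ (1 − 1/6z)y_{n+1} = (1 + 5/6z)y_n
  R(z) = (1 + 5/6z)/(1 − 1/6z).

Need |R(x)|<1, x<0.
x=-1.15: |R|=0.0350
R=−1: 1+5/6x = −1+1/6x ⇒ -2/3x=2 ⇒ x=2/(-2/3)=-3.0000
Confirm numerically:
  x=-2.932: |R|=0.96955 <1
  x=-2.620: |R|=0.82367 <1
  x=-2.120: |R|=0.56650 <1
  x=-1.525: |R|=0.21595 <1
  x=-3.173: |R|=1.07544 >1
  x=-3.112: |R|=1.04917 >1
So |R|<1 on (-3.0000, 0).

(-3.0000,0); λ=-1 ⇒ h* = (3)/1 = 3.0000.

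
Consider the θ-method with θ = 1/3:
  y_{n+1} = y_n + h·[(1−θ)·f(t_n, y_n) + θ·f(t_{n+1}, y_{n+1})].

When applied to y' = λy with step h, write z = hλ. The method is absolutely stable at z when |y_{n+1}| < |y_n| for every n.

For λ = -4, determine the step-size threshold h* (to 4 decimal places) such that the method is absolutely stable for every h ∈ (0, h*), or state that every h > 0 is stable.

Set f=λy, z=hλ:
  y_{n+1} = y_n + z·[2/3·y_n + 1/3·y_{n+1}] ⇒ (1 − 1/3z)y_{n+1} = (1 + 2/3z)y_n
  Hence R(z) = (1 + 2/3z)/(1 − 1/3z).

Solve |R(x)|<1 on ℝ⁻.
x=-0.45: |R|=0.6087
R=−1: 1+2/3x = −1+1/3x ⇒ -1/3x=2 ⇒ x=2/(-1/3)=-6.0000
Confirm numerically:
  x=-4.564: |R|=0.81015 <1
  x=-3.514: |R|=0.61836 <1
  x=-3.407: |R|=0.59529 <1
  x=-6.513: |R|=1.05393 >1
  x=-6.420: |R|=1.04459 >1
  x=-6.083: |R|=1.00914 >1
Interval (-6.0000, 0).

(-6.0000,0); λ=-4 ⇒ h* = (6)/4 = 1.5000.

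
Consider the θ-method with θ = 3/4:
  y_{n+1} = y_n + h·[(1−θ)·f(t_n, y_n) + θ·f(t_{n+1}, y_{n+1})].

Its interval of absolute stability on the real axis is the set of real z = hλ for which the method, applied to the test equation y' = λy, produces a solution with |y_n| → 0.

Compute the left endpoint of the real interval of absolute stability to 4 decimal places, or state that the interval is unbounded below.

interval (−∞, 0).

With y'=λy (z=hλ):
  y_{n+1} = y_n + z·[1/4·y_n + 3/4·y_{n+1}] ⇒ (1 − 3/4z)y_{n+1} = (1 + 1/4z)y_n
  ⇒ R(z) = (1 + 1/4z)/(1 − 3/4z).

Find x<0 with |R(x)|<1.
x=-0.97: |R|=0.4385
x=-2: |R|=0.2000
x=-10: |R|=0.1765
x=-100: |R|=0.3158
θ=3/4≥1/2 ⇒ |1+1/4x|<|1−3/4x| ∀x<0 ⇒ unbounded interval.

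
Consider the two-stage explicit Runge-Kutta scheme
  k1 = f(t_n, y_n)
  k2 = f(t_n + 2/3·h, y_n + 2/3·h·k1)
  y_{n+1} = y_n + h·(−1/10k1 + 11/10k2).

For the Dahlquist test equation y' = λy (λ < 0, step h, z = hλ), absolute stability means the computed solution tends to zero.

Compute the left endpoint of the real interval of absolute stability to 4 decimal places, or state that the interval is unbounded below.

left endpoint -1.3636.

With y'=λy (z=hλ):
  k1=λy_n ⇒ h·k1=z·y_n;  k2=λ(1+2/3z)y_n ⇒ h·k2=z(1+2/3z)y_n
  y_{n+1}/y_n = 1 − 1/10z + 11/10z(1+2/3z) = 1 + z + 11/15z²
  Hence R(z) = 1 + z + 11/15z².

Find x<0 with |R(x)|<1.
x=-1.1: |R|=0.7873
R=1: x+11/15x²=0 ⇒ x=−15/11=-1.3636; min R=1−1/(4·11/15)=0.6591>−1
Confirm numerically:
  x=-1.100: |R|=0.78733 <1
  x=-1.066: |R|=0.76733 <1
  x=-0.671: |R|=0.65918 <1
  x=-0.589: |R|=0.66541 <1
  x=-1.910: |R|=1.76527 >1
  x=-1.399: |R|=1.03628 >1
Interval (-1.3636, 0).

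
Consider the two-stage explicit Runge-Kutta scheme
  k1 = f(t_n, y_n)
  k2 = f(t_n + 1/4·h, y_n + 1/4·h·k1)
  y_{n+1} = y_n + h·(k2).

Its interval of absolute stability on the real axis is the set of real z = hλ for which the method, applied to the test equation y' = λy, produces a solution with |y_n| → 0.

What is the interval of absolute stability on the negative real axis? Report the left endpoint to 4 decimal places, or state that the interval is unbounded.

On y'=λy, z=hλ:
  k1=λy_n ⇒ h·k1=z·y_n;  k2=λ(1+1/4z)y_n ⇒ h·k2=z(1+1/4z)y_n
  y_{n+1}/y_n = 1 + z(1+1/4z) = 1 + z + 1/4z²
  Hence R(z) = 1 + z + 1/4z².

Solve |R(x)|<1 on ℝ⁻.
x=-1.63: |R|=0.0342
R=1: x+1/4x²=0 ⇒ x=−4=-4.0000; min R=1−1/(4·1/4)=0.0000>−1
Confirm numerically:
  x=-3.506: |R|=0.56701 <1
  x=-2.027: |R|=0.00018 <1
  x=-4.359: |R|=1.39122 >1
  x=-4.347: |R|=1.37710 >1
  x=-4.291: |R|=1.31217 >1
Interval (-4.0000, 0).

(-4.0000, 0).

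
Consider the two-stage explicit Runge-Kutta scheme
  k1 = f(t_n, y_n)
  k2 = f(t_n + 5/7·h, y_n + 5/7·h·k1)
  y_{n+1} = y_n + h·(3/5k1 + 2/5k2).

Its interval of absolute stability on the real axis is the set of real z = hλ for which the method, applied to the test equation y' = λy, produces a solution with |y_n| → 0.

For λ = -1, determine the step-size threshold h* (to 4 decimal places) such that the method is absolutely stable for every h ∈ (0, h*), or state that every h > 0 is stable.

(-3.5000,0); λ=-1 ⇒ h* = (7/2)/1 = 3.5000.

On y'=λy, z=hλ:
  k1=λy_n ⇒ h·k1=z·y_n;  k2=λ(1+5/7z)y_n ⇒ h·k2=z(1+5/7z)y_n
  y_{n+1}/y_n = 1 + 3/5z + 2/5z(1+5/7z) = 1 + z + 2/7z²
  ⇒ R(z) = 1 + z + 2/7z².

Solve |R(x)|<1 on ℝ⁻.
x=-1.61: |R|=0.1306
R=1: x+2/7x²=0 ⇒ x=−7/2=-3.5000; min R=1−1/(4·2/7)=0.1250>−1
Confirm numerically:
  x=-3.049: |R|=0.60711 <1
  x=-2.537: |R|=0.30196 <1
  x=-1.795: |R|=0.12558 <1
  x=-1.677: |R|=0.12652 <1
  x=-4.048: |R|=1.63380 >1
  x=-3.867: |R|=1.40548 >1
  x=-3.739: |R|=1.25532 >1
Stable set (-3.5000, 0).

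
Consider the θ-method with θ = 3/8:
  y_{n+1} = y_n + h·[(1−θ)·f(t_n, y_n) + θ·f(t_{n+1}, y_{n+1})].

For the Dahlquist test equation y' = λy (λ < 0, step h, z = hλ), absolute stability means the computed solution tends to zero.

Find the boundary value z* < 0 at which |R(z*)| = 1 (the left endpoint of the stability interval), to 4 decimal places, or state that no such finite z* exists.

left endpoint -8.0000.

Set f=λy, z=hλ:
  y_{n+1} = y_n + z·[5/8·y_n + 3/8·y_{n+1}] ⇒ (1 − 3/8z)y_{n+1} = (1 + 5/8z)y_n
  ⇒ R(z) = (1 + 5/8z)/(1 − 3/8z).

Need |R(x)|<1, x<0.
x=-1.26: |R|=0.1443
R=−1: 1+5/8x = −1+3/8x ⇒ -1/4x=2 ⇒ x=2/(-1/4)=-8.0000
Confirm numerically:
  x=-7.861: |R|=0.99120 <1
  x=-4.709: |R|=0.70254 <1
  x=-3.910: |R|=0.58540 <1
  x=-8.593: |R|=1.03511 >1
  x=-8.128: |R|=1.00791 >1
  x=-8.043: |R|=1.00268 >1
Stable set (-8.0000, 0).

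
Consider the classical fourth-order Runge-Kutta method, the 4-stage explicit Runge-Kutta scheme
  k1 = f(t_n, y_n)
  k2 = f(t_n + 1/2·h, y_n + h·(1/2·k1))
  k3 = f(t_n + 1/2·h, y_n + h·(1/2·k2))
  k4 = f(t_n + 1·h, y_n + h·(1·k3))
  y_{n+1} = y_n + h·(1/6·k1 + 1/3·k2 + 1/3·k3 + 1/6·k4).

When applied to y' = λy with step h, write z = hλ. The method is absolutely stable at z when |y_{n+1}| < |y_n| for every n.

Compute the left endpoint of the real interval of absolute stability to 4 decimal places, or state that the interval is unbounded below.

Set f=λy, z=hλ:
  order 4, 4-stage ⇒ R(z)=1+z+z^2/2+z^3/6+z^4/24
  (e.g. R(-1.02)=0.36843, |R|=0.36843)

Need |R(x)|<1, x<0.
x=-1.02: |R|=0.3684
|R(-1.54)|=0.2714 |R(-1.28)|=0.3015 |R(-0.64)|=0.5281
Bisect:
  x_lo=-3.2166 |R|=1.8703  x_hi=-0.1609 |R|=0.8514
  mid=-1.68875 |R|=0.27339 →hi
  mid=-2.45266 |R|=0.60388 →hi
  mid=-2.83462 |R|=1.07696 →lo
  mid=-2.64364 |R|=0.80661 →hi
  mid=-2.73913 |R|=0.93261 →hi
  mid=-2.78688 |R|=1.00239 →lo
  mid=-2.76301 |R|=0.96691 →hi
  mid=-2.77494 |R|=0.98450 →hi
  ...
  [-2.78539,-2.78520] ⇒ x*=-2.7853
Stable set (-2.7853, 0).

left endpoint -2.7853.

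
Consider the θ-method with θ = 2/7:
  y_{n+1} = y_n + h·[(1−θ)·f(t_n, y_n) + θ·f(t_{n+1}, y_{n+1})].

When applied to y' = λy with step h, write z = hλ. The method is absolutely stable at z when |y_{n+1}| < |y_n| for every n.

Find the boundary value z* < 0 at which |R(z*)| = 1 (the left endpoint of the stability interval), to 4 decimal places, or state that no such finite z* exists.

z* = -4.6667.

With y'=λy (z=hλ):
  y_{n+1} = y_n + z·[5/7·y_n + 2/7·y_{n+1}] ⇒ (1 − 2/7z)y_{n+1} = (1 + 5/7z)y_n
  Hence R(z) = (1 + 5/7z)/(1 − 2/7z).

Find x<0 with |R(x)|<1.
x=-1.51: |R|=0.0549
R=−1: 1+5/7x = −1+2/7x ⇒ -3/7x=2 ⇒ x=2/(-3/7)=-4.6667
Confirm numerically:
  x=-3.808: |R|=0.82375 <1
  x=-3.782: |R|=0.81777 <1
  x=-3.280: |R|=0.69322 <1
  x=-2.635: |R|=0.50326 <1
  x=-5.077: |R|=1.07176 >1
  x=-4.812: |R|=1.02623 >1
Stable set (-4.6667, 0).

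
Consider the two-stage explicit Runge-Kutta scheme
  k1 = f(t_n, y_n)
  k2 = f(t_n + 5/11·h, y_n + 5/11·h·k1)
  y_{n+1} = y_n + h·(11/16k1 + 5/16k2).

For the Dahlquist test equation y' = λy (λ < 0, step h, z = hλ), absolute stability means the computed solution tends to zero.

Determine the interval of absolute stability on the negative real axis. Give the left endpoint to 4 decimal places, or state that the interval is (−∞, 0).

Test eqn y'=λy, z=hλ:
  k1=λy_n ⇒ h·k1=z·y_n;  k2=λ(1+5/11z)y_n ⇒ h·k2=z(1+5/11z)y_n
  y_{n+1}/y_n = 1 + 11/16z + 5/16z(1+5/11z) = 1 + z + 25/176z²
  Hence R(z) = 1 + z + 25/176z².

Need |R(x)|<1, x<0.
x=-0.37: |R|=0.6494
R=1: x+25/176x²=0 ⇒ x=−176/25=-7.0400; min R=1−1/(4·25/176)=-0.7600>−1
Confirm numerically:
  x=-5.913: |R|=0.05342 <1
  x=-5.667: |R|=0.10523 <1
  x=-5.219: |R|=0.34997 <1
  x=-5.033: |R|=0.43483 <1
  x=-7.532: |R|=1.52638 >1
  x=-7.276: |R|=1.24391 >1
  x=-7.182: |R|=1.14486 >1
Stable set (-7.0400, 0).

(-7.0400, 0).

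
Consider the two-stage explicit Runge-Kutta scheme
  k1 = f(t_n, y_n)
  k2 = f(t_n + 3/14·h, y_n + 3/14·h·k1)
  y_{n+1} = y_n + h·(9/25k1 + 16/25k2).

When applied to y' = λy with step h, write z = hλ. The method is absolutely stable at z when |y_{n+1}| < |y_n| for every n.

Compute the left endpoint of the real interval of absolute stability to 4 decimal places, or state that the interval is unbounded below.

z* = -7.2917.

Test eqn y'=λy, z=hλ:
  k1=λy_n ⇒ h·k1=z·y_n;  k2=λ(1+3/14z)y_n ⇒ h·k2=z(1+3/14z)y_n
  y_{n+1}/y_n = 1 + 9/25z + 16/25z(1+3/14z) = 1 + z + 24/175z²
  Hence R(z) = 1 + z + 24/175z².

Find x<0 with |R(x)|<1.
x=-1.35: |R|=0.1001
R=1: x+24/175x²=0 ⇒ x=−175/24=-7.2917; min R=1−1/(4·24/175)=-0.8229>−1
Confirm numerically:
  x=-6.544: |R|=0.32900 <1
  x=-4.461: |R|=0.73179 <1
  x=-3.585: |R|=0.82241 <1
  x=-7.457: |R|=1.16908 >1
  x=-7.390: |R|=1.09966 >1
Stable set (-7.2917, 0).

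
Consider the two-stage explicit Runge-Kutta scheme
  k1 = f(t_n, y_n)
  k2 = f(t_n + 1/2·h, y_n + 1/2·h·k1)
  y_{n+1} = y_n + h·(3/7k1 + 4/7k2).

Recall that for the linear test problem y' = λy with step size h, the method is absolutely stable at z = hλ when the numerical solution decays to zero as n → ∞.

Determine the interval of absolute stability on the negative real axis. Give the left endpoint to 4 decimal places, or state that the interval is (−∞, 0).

With y'=λy (z=hλ):
  k1=λy_n ⇒ h·k1=z·y_n;  k2=λ(1+1/2z)y_n ⇒ h·k2=z(1+1/2z)y_n
  y_{n+1}/y_n = 1 + 3/7z + 4/7z(1+1/2z) = 1 + z + 2/7z²
  ⇒ R(z) = 1 + z + 2/7z².

Solve |R(x)|<1 on ℝ⁻.
x=-0.8: |R|=0.3829
R=1: x+2/7x²=0 ⇒ x=−7/2=-3.5000; min R=1−1/(4·2/7)=0.1250>−1
Confirm numerically:
  x=-3.288: |R|=0.80084 <1
  x=-2.705: |R|=0.38558 <1
  x=-2.618: |R|=0.34026 <1
  x=-4.098: |R|=1.70017 >1
  x=-3.673: |R|=1.18155 >1
Interval (-3.5000, 0).

(-3.5000, 0).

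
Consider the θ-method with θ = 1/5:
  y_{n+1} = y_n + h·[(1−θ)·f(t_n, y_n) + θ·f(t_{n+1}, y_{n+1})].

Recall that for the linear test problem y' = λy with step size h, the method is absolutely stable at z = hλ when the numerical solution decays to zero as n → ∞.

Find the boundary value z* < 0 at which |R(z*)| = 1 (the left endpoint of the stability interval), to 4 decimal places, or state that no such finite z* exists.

left endpoint -3.3333.

With y'=λy (z=hλ):
  y_{n+1} = y_n + z·[4/5·y_n + 1/5·y_{n+1}] ⇒ (1 − 1/5z)y_{n+1} = (1 + 4/5z)y_n
  Hence R(z) = (1 + 4/5z)/(1 − 1/5z).

Need |R(x)|<1, x<0.
x=-0.39: |R|=0.6382
R=−1: 1+4/5x = −1+1/5x ⇒ -3/5x=2 ⇒ x=2/(-3/5)=-3.3333
Confirm numerically:
  x=-2.899: |R|=0.83504 <1
  x=-2.601: |R|=0.71096 <1
  x=-2.464: |R|=0.65059 <1
  x=-2.134: |R|=0.49565 <1
  x=-3.479: |R|=1.05154 >1
  x=-3.414: |R|=1.02876 >1
So |R|<1 on (-3.3333, 0).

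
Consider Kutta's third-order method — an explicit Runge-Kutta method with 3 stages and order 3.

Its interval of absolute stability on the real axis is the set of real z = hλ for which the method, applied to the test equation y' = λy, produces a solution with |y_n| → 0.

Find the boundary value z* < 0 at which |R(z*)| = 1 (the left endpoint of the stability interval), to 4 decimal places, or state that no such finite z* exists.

On y'=λy, z=hλ:
  order 3, 3-stage ⇒ R(z)=1+z+z^2/2+z^3/6
  (e.g. R(-1.52)=0.04990, |R|=0.04990)

Solve |R(x)|<1 on ℝ⁻.
x=-1.52: |R|=0.0499
|R(-1.95)|=0.2846 |R(-1.05)|=0.3083 |R(-0.9)|=0.3835
Bisect:
  x_lo=-3.2063 |R|=2.5598  x_hi=-0.0898 |R|=0.9142
  mid=-1.64804 |R|=0.03604 →hi
  mid=-2.42718 |R|=0.86475 →hi
  mid=-2.81675 |R|=1.57443 →lo
  mid=-2.62197 |R|=1.18882 →lo
  mid=-2.52457 |R|=1.01955 →lo
  mid=-2.47588 |R|=0.94040 →hi
  mid=-2.50023 |R|=0.97953 →hi
  mid=-2.51240 |R|=0.99943 →hi
  mid=-2.51849 |R|=1.00946 →lo
  ...
  [-2.51278,-2.51259] ⇒ x*=-2.5127
Interval (-2.5127, 0).

left endpoint -2.5127.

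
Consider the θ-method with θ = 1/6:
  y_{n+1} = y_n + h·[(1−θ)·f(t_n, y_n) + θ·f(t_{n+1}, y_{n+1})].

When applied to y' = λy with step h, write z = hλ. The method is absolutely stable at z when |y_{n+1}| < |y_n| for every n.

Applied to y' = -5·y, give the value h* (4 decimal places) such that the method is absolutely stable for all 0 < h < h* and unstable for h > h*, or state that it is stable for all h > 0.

(-3.0000,0); λ=-5 ⇒ h* = (3)/5 = 0.6000.

With y'=λy (z=hλ):
  y_{n+1} = y_n + z·[5/6·y_n + 1/6·y_{n+1}] ⇒ (1 − 1/6z)y_{n+1} = (1 + 5/6z)y_n
  ⇒ R(z) = (1 + 5/6z)/(1 − 1/6z).

Need |R(x)|<1, x<0.
x=-0.56: |R|=0.4878
R=−1: 1+5/6x = −1+1/6x ⇒ -2/3x=2 ⇒ x=2/(-2/3)=-3.0000
Confirm numerically:
  x=-2.490: |R|=0.75972 <1
  x=-1.886: |R|=0.43495 <1
  x=-1.607: |R|=0.26752 <1
  x=-3.223: |R|=1.09671 >1
  x=-3.069: |R|=1.03043 >1
Stable set (-3.0000, 0).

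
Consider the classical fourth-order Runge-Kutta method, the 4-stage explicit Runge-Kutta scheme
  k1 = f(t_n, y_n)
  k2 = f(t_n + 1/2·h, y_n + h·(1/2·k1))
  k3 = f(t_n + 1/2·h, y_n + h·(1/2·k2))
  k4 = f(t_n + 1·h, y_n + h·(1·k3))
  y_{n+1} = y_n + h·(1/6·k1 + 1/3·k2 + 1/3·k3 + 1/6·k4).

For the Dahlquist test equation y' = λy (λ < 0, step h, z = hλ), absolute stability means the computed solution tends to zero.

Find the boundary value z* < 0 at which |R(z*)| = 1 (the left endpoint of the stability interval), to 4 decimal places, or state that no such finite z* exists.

left endpoint -2.7853.

Test eqn y'=λy, z=hλ:
  order 4, 4-stage ⇒ R(z)=1+z+z^2/2+z^3/6+z^4/24
  (e.g. R(-0.34)=0.71181, |R|=0.71181)

Need |R(x)|<1, x<0.
x=-0.34: |R|=0.7118
|R(-2.26)|=0.4569 |R(-1.76)|=0.2800 |R(-1.22)|=0.3139
Bisect:
  x_lo=-3.1622 |R|=1.7337  x_hi=-0.1900 |R|=0.8270
  mid=-1.67607 |R|=0.27262 →hi
  mid=-2.41912 |R|=0.57443 →hi
  mid=-2.79065 |R|=1.00810 →lo
  mid=-2.60489 |R|=0.76037 →hi
  mid=-2.69777 |R|=0.87586 →hi
  mid=-2.74421 |R|=0.93980 →hi
  mid=-2.76743 |R|=0.97340 →hi
  ...
  [-2.78539,-2.78521] ⇒ x*=-2.7853
Stable set (-2.7853, 0).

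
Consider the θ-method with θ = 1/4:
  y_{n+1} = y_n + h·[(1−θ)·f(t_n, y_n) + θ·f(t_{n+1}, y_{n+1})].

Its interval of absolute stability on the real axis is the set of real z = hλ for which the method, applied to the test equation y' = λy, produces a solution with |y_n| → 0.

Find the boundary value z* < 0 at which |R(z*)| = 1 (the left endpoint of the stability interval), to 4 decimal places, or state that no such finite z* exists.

left endpoint -4.0000.

With y'=λy (z=hλ):
  y_{n+1} = y_n + z·[3/4·y_n + 1/4·y_{n+1}] ⇒ (1 − 1/4z)y_{n+1} = (1 + 3/4z)y_n
  R(z) = (1 + 3/4z)/(1 − 1/4z).

Find x<0 with |R(x)|<1.
x=-1.25: |R|=0.0476
R=−1: 1+3/4x = −1+1/4x ⇒ -1/2x=2 ⇒ x=2/(-1/2)=-4.0000
Confirm numerically:
  x=-3.371: |R|=0.82933 <1
  x=-2.714: |R|=0.61692 <1
  x=-2.098: |R|=0.37619 <1
  x=-4.177: |R|=1.04329 >1
  x=-4.064: |R|=1.01587 >1
  x=-4.026: |R|=1.00648 >1
Interval (-4.0000, 0).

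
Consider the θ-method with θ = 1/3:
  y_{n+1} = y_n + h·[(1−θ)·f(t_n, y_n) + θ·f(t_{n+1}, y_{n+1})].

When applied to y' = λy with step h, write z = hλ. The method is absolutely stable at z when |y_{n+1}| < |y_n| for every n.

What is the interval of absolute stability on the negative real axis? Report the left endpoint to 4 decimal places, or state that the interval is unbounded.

On y'=λy, z=hλ:
  y_{n+1} = y_n + z·[2/3·y_n + 1/3·y_{n+1}] ⇒ (1 − 1/3z)y_{n+1} = (1 + 2/3z)y_n
  ⇒ R(z) = (1 + 2/3z)/(1 − 1/3z).

Need |R(x)|<1, x<0.
x=-1.68: |R|=0.0769
R=−1: 1+2/3x = −1+1/3x ⇒ -1/3x=2 ⇒ x=2/(-1/3)=-6.0000
Confirm numerically:
  x=-5.749: |R|=0.97131 <1
  x=-5.109: |R|=0.89012 <1
  x=-4.201: |R|=0.75017 <1
  x=-3.250: |R|=0.56000 <1
  x=-6.499: |R|=1.05253 >1
  x=-6.435: |R|=1.04610 >1
  x=-6.324: |R|=1.03475 >1
Interval (-6.0000, 0).

(-6.0000, 0).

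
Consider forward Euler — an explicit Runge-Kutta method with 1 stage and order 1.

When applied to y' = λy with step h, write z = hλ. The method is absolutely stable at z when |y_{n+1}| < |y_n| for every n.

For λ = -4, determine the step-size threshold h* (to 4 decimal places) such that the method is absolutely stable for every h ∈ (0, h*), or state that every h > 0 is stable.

(-2.0000,0); λ=-4 ⇒ h* = 0.5000.

Set f=λy, z=hλ:
  order 1, 1-stage ⇒ R(z)=1+z
  (e.g. R(-0.59)=0.41000, |R|=0.41000)

Need |R(x)|<1, x<0.
x=-0.59: |R|=0.4100
|R(-2)|=1.0000 |R(-1.2)|=0.2000 |R(-0.76)|=0.2400
Bisect:
  x_lo=-2.3484 |R|=1.3484  x_hi=-0.1434 |R|=0.8566
  mid=-1.24592 |R|=0.24592 →hi
  mid=-1.79718 |R|=0.79718 →hi
  mid=-2.07281 |R|=1.07281 →lo
  mid=-1.93499 |R|=0.93499 →hi
  mid=-2.00390 |R|=1.00390 →lo
  mid=-1.96945 |R|=0.96945 →hi
  mid=-1.98667 |R|=0.98667 →hi
  mid=-1.99529 |R|=0.99529 →hi
  mid=-1.99959 |R|=0.99959 →hi
  mid=-2.00175 |R|=1.00175 →lo
  ...
  [-2.00013,-2.00000] ⇒ x*=-2.0000
Stable set (-2.0000, 0).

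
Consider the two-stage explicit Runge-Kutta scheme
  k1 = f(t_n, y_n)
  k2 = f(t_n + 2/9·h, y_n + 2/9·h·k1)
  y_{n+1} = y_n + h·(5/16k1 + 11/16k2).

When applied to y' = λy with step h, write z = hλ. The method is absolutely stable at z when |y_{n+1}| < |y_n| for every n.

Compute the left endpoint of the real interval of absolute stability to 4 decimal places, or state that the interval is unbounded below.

Test eqn y'=λy, z=hλ:
  k1=λy_n ⇒ h·k1=z·y_n;  k2=λ(1+2/9z)y_n ⇒ h·k2=z(1+2/9z)y_n
  y_{n+1}/y_n = 1 + 5/16z + 11/16z(1+2/9z) = 1 + z + 11/72z²
  ⇒ R(z) = 1 + z + 11/72z².

Need |R(x)|<1, x<0.
x=-1.28: |R|=0.0297
R=1: x+11/72x²=0 ⇒ x=−72/11=-6.5455; min R=1−1/(4·11/72)=-0.6364>−1
Confirm numerically:
  x=-5.140: |R|=0.10367 <1
  x=-4.425: |R|=0.43352 <1
  x=-3.185: |R|=0.63519 <1
  x=-6.856: |R|=1.32528 >1
  x=-6.612: |R|=1.06722 >1
Stable set (-6.5455, 0).

left endpoint -6.5455.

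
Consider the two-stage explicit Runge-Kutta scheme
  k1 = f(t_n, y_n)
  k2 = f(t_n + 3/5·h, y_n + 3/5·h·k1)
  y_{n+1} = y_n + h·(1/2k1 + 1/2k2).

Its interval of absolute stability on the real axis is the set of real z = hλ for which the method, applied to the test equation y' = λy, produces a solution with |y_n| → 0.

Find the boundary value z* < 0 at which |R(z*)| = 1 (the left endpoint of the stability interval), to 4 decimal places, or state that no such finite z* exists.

z* = -3.3333.

With y'=λy (z=hλ):
  k1=λy_n ⇒ h·k1=z·y_n;  k2=λ(1+3/5z)y_n ⇒ h·k2=z(1+3/5z)y_n
  y_{n+1}/y_n = 1 + 1/2z + 1/2z(1+3/5z) = 1 + z + 3/10z²
  R(z) = 1 + z + 3/10z².

Find x<0 with |R(x)|<1.
x=-1.56: |R|=0.1701
R=1: x+3/10x²=0 ⇒ x=−10/3=-3.3333; min R=1−1/(4·3/10)=0.1667>−1
Confirm numerically:
  x=-3.306: |R|=0.97289 <1
  x=-2.284: |R|=0.28100 <1
  x=-2.227: |R|=0.26086 <1
  x=-3.625: |R|=1.31719 >1
  x=-3.466: |R|=1.13795 >1
Stable set (-3.3333, 0).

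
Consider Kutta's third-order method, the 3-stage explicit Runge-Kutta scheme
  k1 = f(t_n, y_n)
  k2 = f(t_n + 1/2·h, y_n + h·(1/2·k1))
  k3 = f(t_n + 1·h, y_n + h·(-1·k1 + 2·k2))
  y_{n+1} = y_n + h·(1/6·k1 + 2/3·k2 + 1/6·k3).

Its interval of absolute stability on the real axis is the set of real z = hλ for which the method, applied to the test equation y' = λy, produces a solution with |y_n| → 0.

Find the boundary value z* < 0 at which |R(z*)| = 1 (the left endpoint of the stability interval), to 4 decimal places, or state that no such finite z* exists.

left endpoint -2.5127.

Test eqn y'=λy, z=hλ:
  order 3, 3-stage ⇒ R(z)=1+z+z^2/2+z^3/6
  (e.g. R(-0.87)=0.39870, |R|=0.39870)

Need |R(x)|<1, x<0.
x=-0.87: |R|=0.3987
|R(-2.08)|=0.4166 |R(-1.89)|=0.2292 |R(-1.72)|=0.0889
Bisect:
  x_lo=-3.0875 |R|=2.2265  x_hi=-0.2827 |R|=0.7535
  mid=-1.68508 |R|=0.06279 →hi
  mid=-2.38628 |R|=0.80383 →hi
  mid=-2.73689 |R|=1.40841 →lo
  mid=-2.56158 |R|=1.08212 →lo
  mid=-2.47393 |R|=0.93732 →hi
  mid=-2.51776 |R|=1.00826 →lo
  mid=-2.49585 |R|=0.97243 →hi
  mid=-2.50680 |R|=0.99026 →hi
  mid=-2.51228 |R|=0.99924 →hi
  ...
  [-2.51279,-2.51262] ⇒ x*=-2.5127
Stable set (-2.5127, 0).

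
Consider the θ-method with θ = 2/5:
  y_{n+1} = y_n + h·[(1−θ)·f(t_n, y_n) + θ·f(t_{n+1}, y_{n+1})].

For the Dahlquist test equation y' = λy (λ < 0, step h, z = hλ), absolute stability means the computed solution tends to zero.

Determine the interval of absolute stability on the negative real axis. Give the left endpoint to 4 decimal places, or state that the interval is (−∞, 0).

On y'=λy, z=hλ:
  y_{n+1} = y_n + z·[3/5·y_n + 2/5·y_{n+1}] ⇒ (1 − 2/5z)y_{n+1} = (1 + 3/5z)y_n
  so R(z) = (1 + 3/5z)/(1 − 2/5z).

Find x<0 with |R(x)|<1.
x=-1.79: |R|=0.0431
R=−1: 1+3/5x = −1+2/5x ⇒ -1/5x=2 ⇒ x=2/(-1/5)=-10.0000
Confirm numerically:
  x=-6.208: |R|=0.78227 <1
  x=-4.731: |R|=0.63567 <1
  x=-4.657: |R|=0.62673 <1
  x=-10.219: |R|=1.00861 >1
  x=-10.153: |R|=1.00605 >1
  x=-10.136: |R|=1.00538 >1
Stable set (-10.0000, 0).

(-10.0000, 0).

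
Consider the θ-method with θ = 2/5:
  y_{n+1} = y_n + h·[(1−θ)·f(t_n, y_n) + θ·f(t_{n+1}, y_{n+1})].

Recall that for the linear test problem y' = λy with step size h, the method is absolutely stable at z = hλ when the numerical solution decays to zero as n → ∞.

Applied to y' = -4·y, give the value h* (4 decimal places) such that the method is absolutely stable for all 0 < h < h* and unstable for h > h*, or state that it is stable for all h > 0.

(-10.0000,0); λ=-4 ⇒ h* = (10)/4 = 2.5000.

With y'=λy (z=hλ):
  y_{n+1} = y_n + z·[3/5·y_n + 2/5·y_{n+1}] ⇒ (1 − 2/5z)y_{n+1} = (1 + 3/5z)y_n
  R(z) = (1 + 3/5z)/(1 − 2/5z).

Boundary: |R(x)|=1, x<0.
x=-1.2: |R|=0.1892
R=−1: 1+3/5x = −1+2/5x ⇒ -1/5x=2 ⇒ x=2/(-1/5)=-10.0000
Confirm numerically:
  x=-9.178: |R|=0.96481 <1
  x=-8.174: |R|=0.91447 <1
  x=-6.483: |R|=0.80424 <1
  x=-10.579: |R|=1.02213 >1
  x=-10.146: |R|=1.00577 >1
Interval (-10.0000, 0).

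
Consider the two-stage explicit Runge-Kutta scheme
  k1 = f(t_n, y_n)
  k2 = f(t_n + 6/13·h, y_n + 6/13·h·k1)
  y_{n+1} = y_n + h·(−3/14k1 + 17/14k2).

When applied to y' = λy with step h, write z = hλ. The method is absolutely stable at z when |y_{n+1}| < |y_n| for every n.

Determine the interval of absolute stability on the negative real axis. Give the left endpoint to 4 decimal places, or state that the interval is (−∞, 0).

z∈(-1.7843,0).

On y'=λy, z=hλ:
  k1=λy_n ⇒ h·k1=z·y_n;  k2=λ(1+6/13z)y_n ⇒ h·k2=z(1+6/13z)y_n
  y_{n+1}/y_n = 1 − 3/14z + 17/14z(1+6/13z) = 1 + z + 51/91z²
  Hence R(z) = 1 + z + 51/91z².

Solve |R(x)|<1 on ℝ⁻.
x=-1.12: |R|=0.5830
R=1: x+51/91x²=0 ⇒ x=−91/51=-1.7843; min R=1−1/(4·51/91)=0.5539>−1
Confirm numerically:
  x=-1.339: |R|=0.66582 <1
  x=-1.300: |R|=0.64714 <1
  x=-0.847: |R|=0.55506 <1
  x=-2.268: |R|=1.61480 >1
  x=-1.901: |R|=1.12432 >1
  x=-1.833: |R|=1.05001 >1
So |R|<1 on (-1.7843, 0).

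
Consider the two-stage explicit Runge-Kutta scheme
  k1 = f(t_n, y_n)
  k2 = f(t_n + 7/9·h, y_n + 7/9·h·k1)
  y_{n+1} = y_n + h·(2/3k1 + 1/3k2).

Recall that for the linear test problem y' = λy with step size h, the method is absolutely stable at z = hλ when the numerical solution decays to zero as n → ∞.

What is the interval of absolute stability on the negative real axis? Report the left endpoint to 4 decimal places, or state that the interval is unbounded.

(-3.8571, 0).

Test eqn y'=λy, z=hλ:
  k1=λy_n ⇒ h·k1=z·y_n;  k2=λ(1+7/9z)y_n ⇒ h·k2=z(1+7/9z)y_n
  y_{n+1}/y_n = 1 + 2/3z + 1/3z(1+7/9z) = 1 + z + 7/27z²
  Hence R(z) = 1 + z + 7/27z².

Find x<0 with |R(x)|<1.
x=-1.36: |R|=0.1195
R=1: x+7/27x²=0 ⇒ x=−27/7=-3.8571; min R=1−1/(4·7/27)=0.0357>−1
Confirm numerically:
  x=-3.057: |R|=0.36584 <1
  x=-2.260: |R|=0.06419 <1
  x=-1.967: |R|=0.03610 <1
  x=-4.457: |R|=1.69315 >1
  x=-4.450: |R|=1.68398 >1
So |R|<1 on (-3.8571, 0).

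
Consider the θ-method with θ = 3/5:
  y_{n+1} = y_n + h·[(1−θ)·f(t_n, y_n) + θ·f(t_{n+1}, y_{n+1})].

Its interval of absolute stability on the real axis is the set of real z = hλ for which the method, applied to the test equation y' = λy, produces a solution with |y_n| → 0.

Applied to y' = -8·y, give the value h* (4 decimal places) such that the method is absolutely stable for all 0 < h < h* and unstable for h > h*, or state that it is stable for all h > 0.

Test eqn y'=λy, z=hλ:
  y_{n+1} = y_n + z·[2/5·y_n + 3/5·y_{n+1}] ⇒ (1 − 3/5z)y_{n+1} = (1 + 2/5z)y_n
  Hence R(z) = (1 + 2/5z)/(1 − 3/5z).

Solve |R(x)|<1 on ℝ⁻.
x=-1.45: |R|=0.2246
x=-2: |R|=0.0909
x=-10: |R|=0.4286
x=-100: |R|=0.6393
θ=3/5≥1/2 ⇒ |1+2/5x|<|1−3/5x| ∀x<0 ⇒ stable on all of ℝ⁻.

unbounded; (−∞, 0). Any h>0 works for λ=-8.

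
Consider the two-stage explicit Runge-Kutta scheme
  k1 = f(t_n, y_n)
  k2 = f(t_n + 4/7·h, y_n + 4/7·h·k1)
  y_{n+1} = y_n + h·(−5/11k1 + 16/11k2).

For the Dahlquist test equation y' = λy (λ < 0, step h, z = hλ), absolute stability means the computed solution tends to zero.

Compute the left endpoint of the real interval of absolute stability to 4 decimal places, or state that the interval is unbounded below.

left endpoint -1.2031.

Set f=λy, z=hλ:
  k1=λy_n ⇒ h·k1=z·y_n;  k2=λ(1+4/7z)y_n ⇒ h·k2=z(1+4/7z)y_n
  y_{n+1}/y_n = 1 − 5/11z + 16/11z(1+4/7z) = 1 + z + 64/77z²
  R(z) = 1 + z + 64/77z².

Find x<0 with |R(x)|<1.
x=-1.68: |R|=1.6659
R=1: x+64/77x²=0 ⇒ x=−77/64=-1.2031; min R=1−1/(4·64/77)=0.6992>−1
Confirm numerically:
  x=-0.723: |R|=0.71148 <1
  x=-0.535: |R|=0.70290 <1
  x=-0.517: |R|=0.70516 <1
  x=-0.497: |R|=0.70831 <1
  x=-1.411: |R|=1.24379 >1
  x=-1.372: |R|=1.19258 >1
So |R|<1 on (-1.2031, 0).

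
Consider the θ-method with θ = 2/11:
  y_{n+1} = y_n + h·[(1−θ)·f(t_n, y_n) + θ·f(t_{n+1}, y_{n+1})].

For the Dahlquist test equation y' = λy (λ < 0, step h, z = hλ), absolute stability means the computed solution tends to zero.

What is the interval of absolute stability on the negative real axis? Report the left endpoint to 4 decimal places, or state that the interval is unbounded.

Test eqn y'=λy, z=hλ:
  y_{n+1} = y_n + z·[9/11·y_n + 2/11·y_{n+1}] ⇒ (1 − 2/11z)y_{n+1} = (1 + 9/11z)y_n
  R(z) = (1 + 9/11z)/(1 − 2/11z).

Solve |R(x)|<1 on ℝ⁻.
x=-1.28: |R|=0.0383
R=−1: 1+9/11x = −1+2/11x ⇒ -7/11x=2 ⇒ x=2/(-7/11)=-3.1429
Confirm numerically:
  x=-2.659: |R|=0.79244 <1
  x=-2.290: |R|=0.61682 <1
  x=-1.936: |R|=0.43195 <1
  x=-3.589: |R|=1.17180 >1
  x=-3.300: |R|=1.06250 >1
  x=-3.265: |R|=1.04877 >1
So |R|<1 on (-3.1429, 0).

z∈(-3.1429,0).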